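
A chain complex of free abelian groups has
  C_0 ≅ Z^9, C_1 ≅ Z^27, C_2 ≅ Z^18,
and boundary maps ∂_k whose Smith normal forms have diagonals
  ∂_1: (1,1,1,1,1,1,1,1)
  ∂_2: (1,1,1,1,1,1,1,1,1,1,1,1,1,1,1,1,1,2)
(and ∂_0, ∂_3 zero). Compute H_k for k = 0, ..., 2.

H_0: b_0 = 9 − 0 − 8 = 1; torsion from ∂_1 factors > 1: none. So H_0 = Z.
H_1: b_1 = 27 − 8 − 18 = 1; torsion from ∂_2 factors > 1: [2]. So H_1 = Z × Z/2.
H_2: b_2 = 18 − 18 − 0 = 0; torsion from ∂_3 factors > 1: none. So H_2 = 0.

H_0 = Z,  H_1 = Z × Z/2,  H_2 = 0.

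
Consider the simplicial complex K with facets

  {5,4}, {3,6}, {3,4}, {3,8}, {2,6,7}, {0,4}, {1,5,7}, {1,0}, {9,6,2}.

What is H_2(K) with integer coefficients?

Order the vertices as 0 < 1 < 2 < 3 < 4 < 5 < 6 < 7 < 8 < 9. Listing each simplex with vertices in this order, K has dimension 2 with simplices:

  0-simplices (10): [0], [1], [2], [3], [4], [5], [6], [7], [8], [9]
  1-simplices (14): [0,1], [0,4], [1,5], [1,7], [2,6], [2,7], [2,9], [3,4], [3,6], [3,8], [4,5], [5,7], [6,7], [6,9]
  2-simplices (3): [1,5,7], [2,6,7], [2,6,9]

Hence C_0 ≅ Z^10, C_1 ≅ Z^14, C_2 ≅ Z^3.

The boundary map ∂_1: C_1 → C_0 maps an edge to its endpoints' difference, ∂[p,q] = q − p. For instance
  ∂[0,1] = [1] − [0].
This gives a 10×14 integer matrix of rank 9; reducing to Smith normal form yields diagonal entries (1,1,1,1,1,1,1,1,1).

∂_2: C_2 → C_1 sends each 2-simplex [p,q,r] to [q,r] − [p,r] + [p,q]. For instance
  ∂[2,6,7] = [6,7] − [2,7] + [2,6],
  ∂[1,5,7] = [5,7] − [1,7] + [1,5].
The 14×3 boundary matrix has rank 3 and Smith normal form diag(1,1,1).

From H_k ≅ ker(∂_k) / im(∂_{k+1}) we obtain:

  H_2: rank ker ∂_2 − rank ∂_3 = (3 − 3) − 0 = 0, and there is no ∂_3, so H_2 ≅ 0.

H_2 ≅ 0.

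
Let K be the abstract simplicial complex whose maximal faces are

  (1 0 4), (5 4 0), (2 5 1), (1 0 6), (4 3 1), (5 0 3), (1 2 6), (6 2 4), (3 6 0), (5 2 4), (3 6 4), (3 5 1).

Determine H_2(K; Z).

H_2 ≅ 0.

We work with the vertex ordering 0 < 1 < 2 < 3 < 4 < 5 < 6. The simplices of K, each written with vertices in increasing order, are:

  0-simplices (7): [0], [1], [2], [3], [4], [5], [6]
  1-simplices (18): [0,1], [0,3], [0,4], [0,5], [0,6], [1,2], [1,3], [1,4], [1,5], [1,6], [2,4], [2,5], [2,6], [3,4], [3,5], [3,6], [4,5], [4,6]
  2-simplices (12): [0,1,4], [0,1,6], [0,3,5], [0,3,6], [0,4,5], [1,2,5], [1,2,6], [1,3,4], [1,3,5], [2,4,5], [2,4,6], [3,4,6]

so the chain groups are C_0 ≅ Z^7, C_1 ≅ Z^18, C_2 ≅ Z^12.

∂_1: C_1 → C_0 is given by ∂[p,q] = [q] − [p]. For instance
  ∂[3,4] = [4] − [3].
The resulting 7×18 matrix has rank 6, and its Smith normal form has invariant factors (1,1,1,1,1,1).

∂_2: C_2 → C_1 sends each 2-simplex [p,q,r] to [q,r] − [p,r] + [p,q]. For instance
  ∂[0,3,6] = [3,6] − [0,6] + [0,3],
  ∂[1,3,5] = [3,5] − [1,5] + [1,3].
The resulting 18×12 matrix has rank 12, and its Smith normal form has invariant factors (1,1,1,1,1,1,1,1,1,1,1,2).

Reading off H_k = ker ∂_k / im ∂_{k+1}:

  H_2: rank ker ∂_2 − rank ∂_3 = (12 − 12) − 0 = 0, and there is no ∂_3, so H_2 = 0.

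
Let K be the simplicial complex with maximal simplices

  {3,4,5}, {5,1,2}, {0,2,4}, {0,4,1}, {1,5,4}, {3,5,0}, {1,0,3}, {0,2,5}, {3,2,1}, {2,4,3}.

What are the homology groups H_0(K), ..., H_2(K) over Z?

H_0 ≅ Z,  H_1 ≅ Z/2,  H_2 = 0.

K has 6 vertices, 15 edges, 10 triangles.
rank ∂_0 = 0, rank ∂_1 = 5 ⇒ b_0 = 6 − 0 − 5 = 1; all invariant factors of ∂_1 are 1 so no torsion. So H_0 = Z.
rank ∂_1 = 5, rank ∂_2 = 10 ⇒ b_1 = 15 − 5 − 10 = 0; ∂_2 has invariant factor(s) [2] giving torsion. So H_1 = Z/2.
rank ∂_2 = 10, rank ∂_3 = 0 ⇒ b_2 = 10 − 10 − 0 = 0. So H_2 = 0.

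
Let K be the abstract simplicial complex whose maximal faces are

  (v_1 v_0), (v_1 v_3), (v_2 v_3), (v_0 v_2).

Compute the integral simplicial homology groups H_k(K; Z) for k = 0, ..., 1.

H_0 = Z,  H_1 = Z.

K has 4 vertices, 4 edges.
rank ∂_0 = 0, rank ∂_1 = 3 ⇒ b_0 = 4 − 0 − 3 = 1; all invariant factors of ∂_1 are 1 so no torsion. So H_0 = Z.
rank ∂_1 = 3, rank ∂_2 = 0 ⇒ b_1 = 4 − 3 − 0 = 1. So H_1 = Z.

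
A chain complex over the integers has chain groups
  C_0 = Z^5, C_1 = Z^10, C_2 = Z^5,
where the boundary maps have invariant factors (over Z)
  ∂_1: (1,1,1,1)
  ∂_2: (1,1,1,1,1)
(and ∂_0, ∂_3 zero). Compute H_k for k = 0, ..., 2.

H_0 = Z,  H_1 = Z,  H_2 = 0.

H_0: b_0 = 5 − 0 − 4 = 1; torsion from ∂_1 factors > 1: none. So H_0 = Z.
H_1: b_1 = 10 − 4 − 5 = 1; torsion from ∂_2 factors > 1: none. So H_1 = Z.
H_2: b_2 = 5 − 5 − 0 = 0; torsion from ∂_3 factors > 1: none. So H_2 = 0.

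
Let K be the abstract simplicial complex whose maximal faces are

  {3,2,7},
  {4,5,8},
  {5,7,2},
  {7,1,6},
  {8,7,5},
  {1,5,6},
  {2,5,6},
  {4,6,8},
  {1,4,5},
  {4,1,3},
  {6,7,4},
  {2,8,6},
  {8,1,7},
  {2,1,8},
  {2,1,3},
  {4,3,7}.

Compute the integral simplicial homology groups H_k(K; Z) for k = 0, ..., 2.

We work with the vertex ordering 1 < 2 < 3 < 4 < 5 < 6 < 7 < 8. The simplices of K, each written with vertices in increasing order, are:

  0-simplices (8): [1], [2], [3], [4], [5], [6], [7], [8]
  1-simplices (24): (24 of them)
  2-simplices (16): [1,2,3], [1,2,8], [1,3,4], [1,4,5], [1,5,6], [1,6,7], [1,7,8], [2,3,7], [2,5,6], [2,5,7], [2,6,8], [3,4,7], [4,5,8], [4,6,7], [4,6,8], [5,7,8]

Hence C_0 ≅ Z^8, C_1 ≅ Z^24, C_2 ≅ Z^16.

The boundary map ∂_1: C_1 → C_0 sends each edge [p,q] (with p < q) to q − p. For instance
  ∂[2,6] = [6] − [2].
The resulting 8×24 matrix has rank 7, and its Smith normal form has invariant factors (1,1,1,1,1,1,1).

Boundary ∂_2: C_2 → C_1 acts by ∂[p,q,r] = [q,r] − [p,r] + [p,q]. For instance
  ∂[2,6,8] = [6,8] − [2,8] + [2,6],
  ∂[1,2,3] = [2,3] − [1,3] + [1,2].
The 24×16 boundary matrix has rank 15 and Smith normal form diag(1,1,1,1,1,1,1,1,1,1,1,1,1,1,1).

Reading off H_k = ker ∂_k / im ∂_{k+1}:

  H_0: rank C_0 − rank ∂_1 = 8 − 7 = 1, and the invariant factors of ∂_1 are all 1, so H_0 ≅ Z.
  H_1: rank ker ∂_1 − rank ∂_2 = (24 − 7) − 15 = 2, and the invariant factors of ∂_2 are all 1, so H_1 ≅ Z^2.
  H_2: rank ker ∂_2 − rank ∂_3 = (16 − 15) − 0 = 1, and there is no ∂_3, so H_2 ≅ Z.

H_0 ≅ Z,  H_1 ≅ Z^2,  H_2 ≅ Z.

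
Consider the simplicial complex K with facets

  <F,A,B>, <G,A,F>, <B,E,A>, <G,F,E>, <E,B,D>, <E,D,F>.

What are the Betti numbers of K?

Fix the vertex order A < B < D < E < F < G and write every simplex with vertices in increasing order. Then dim K = 2 and the simplices of K are:

  0-simplices (6): A, B, D, E, F, G
  1-simplices (12): AB, AE, AF, AG, BD, BE, BF, DE, DF, EF, EG, FG
  2-simplices (6): ABE, ABF, AFG, BDE, DEF, EFG

giving chain groups C_0 ≅ Z^6, C_1 ≅ Z^12, C_2 ≅ Z^6.

The boundary map ∂_1: C_1 → C_0 sends each edge [p,q] (with p < q) to q − p. For instance
  ∂AE = E − A.
The resulting 6×12 matrix has rank 5, and its Smith normal form has invariant factors (1,1,1,1,1).

Boundary ∂_2: C_2 → C_1 acts by ∂[p,q,r] = [q,r] − [p,r] + [p,q]. For instance
  ∂AFG = FG − AG + AF,
  ∂EFG = FG − EG + EF.
As a 12×6 matrix over Z this has rank 6, with invariant factors (1,1,1,1,1,1).

Now H_k = ker ∂_k / im ∂_{k+1}, so:

  H_0: rank C_0 − rank ∂_1 = 6 − 5 = 1, and the invariant factors of ∂_1 are all 1, so H_0 ≅ Z.
  H_1: rank ker ∂_1 − rank ∂_2 = (12 − 5) − 6 = 1, and the invariant factors of ∂_2 are all 1, so H_1 ≅ Z.
  H_2: rank ker ∂_2 − rank ∂_3 = (6 − 6) − 0 = 0, and there is no ∂_3, so H_2 ≅ 0.

As a check, the Euler characteristic is 6 − 12 + 6 = 0, which agrees with 1 − 1 + 0 = 0.

Hence the Betti numbers are b_0 = 1, b_1 = 1, b_2 = 0.

b_0 = 1, b_1 = 1, b_2 = 0.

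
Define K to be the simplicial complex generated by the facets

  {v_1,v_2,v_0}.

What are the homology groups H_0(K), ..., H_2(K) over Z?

Order the vertices as v_0 < v_1 < v_2. Listing each simplex with vertices in this order, K has dimension 2 with simplices:

  0-simplices (3): [v_0], [v_1], [v_2]
  1-simplices (3): [v_0,v_1], [v_0,v_2], [v_1,v_2]
  2-simplices (1): [v_0,v_1,v_2]

so the chain groups are C_0 ≅ Z^3, C_1 ≅ Z^3, C_2 ≅ Z^1.

The boundary map ∂_1: C_1 → C_0 is given by ∂[p,q] = [q] − [p].
As a 3×3 matrix over Z this has rank 2, with invariant factors (1,1).

∂_2: C_2 → C_1 sends each 2-simplex [p,q,r] to [q,r] − [p,r] + [p,q]. For instance
  ∂[v_0,v_1,v_2] = [v_1,v_2] − [v_0,v_2] + [v_0,v_1].
As a 3×1 matrix over Z this has rank 1, with invariant factors (1).

From H_k ≅ ker(∂_k) / im(∂_{k+1}) we obtain:

  H_0: rank C_0 − rank ∂_1 = 3 − 2 = 1, and the invariant factors of ∂_1 are all 1, so H_0 ≅ Z.
  H_1: rank ker ∂_1 − rank ∂_2 = (3 − 2) − 1 = 0, and the invariant factors of ∂_2 are all 1, so H_1 ≅ 0.
  H_2: rank ker ∂_2 − rank ∂_3 = (1 − 1) − 0 = 0, and there is no ∂_3, so H_2 ≅ 0.

H_0 ≅ Z,  H_1 = 0,  H_2 = 0.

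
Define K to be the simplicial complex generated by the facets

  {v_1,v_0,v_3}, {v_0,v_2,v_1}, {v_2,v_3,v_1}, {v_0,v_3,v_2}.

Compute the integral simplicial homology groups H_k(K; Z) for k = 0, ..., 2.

Take the total order v_0 < v_1 < v_2 < v_3 on the vertex set. Then K (dimension 2) consists of the simplices:

  0-simplices (4): [v_0], [v_1], [v_2], [v_3]
  1-simplices (6): [v_0,v_1], [v_0,v_2], [v_0,v_3], [v_1,v_2], [v_1,v_3], [v_2,v_3]
  2-simplices (4): [v_0,v_1,v_2], [v_0,v_1,v_3], [v_0,v_2,v_3], [v_1,v_2,v_3]

giving chain groups C_0 ≅ Z^4, C_1 ≅ Z^6, C_2 ≅ Z^4.

∂_1: C_1 → C_0 is given by ∂[p,q] = [q] − [p].
As a 4×6 matrix over Z this has rank 3, with invariant factors (1,1,1).

Boundary ∂_2: C_2 → C_1 sends each 2-simplex [p,q,r] to [q,r] − [p,r] + [p,q]. For instance
  ∂[v_0,v_1,v_3] = [v_1,v_3] − [v_0,v_3] + [v_0,v_1],
  ∂[v_0,v_1,v_2] = [v_1,v_2] − [v_0,v_2] + [v_0,v_1].
This gives a 6×4 integer matrix of rank 3; reducing to Smith normal form yields diagonal entries (1,1,1).

Reading off H_k = ker ∂_k / im ∂_{k+1}:

  H_0: rank C_0 − rank ∂_1 = 4 − 3 = 1, and the invariant factors of ∂_1 are all 1, so H_0 ≅ Z.
  H_1: rank ker ∂_1 − rank ∂_2 = (6 − 3) − 3 = 0, and the invariant factors of ∂_2 are all 1, so H_1 ≅ 0.
  H_2: rank ker ∂_2 − rank ∂_3 = (4 − 3) − 0 = 1, and there is no ∂_3, so H_2 ≅ Z.

H_0 = Z,  H_1 = 0,  H_2 = Z.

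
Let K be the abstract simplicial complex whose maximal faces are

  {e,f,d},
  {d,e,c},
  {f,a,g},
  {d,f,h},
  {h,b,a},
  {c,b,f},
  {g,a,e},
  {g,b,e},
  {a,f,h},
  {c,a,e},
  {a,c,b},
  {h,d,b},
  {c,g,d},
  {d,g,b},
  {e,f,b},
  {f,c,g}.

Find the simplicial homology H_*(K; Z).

H_0 ≅ Z,  H_1 ≅ Z^2,  H_2 ≅ Z.

We work with the vertex ordering a < b < c < d < e < f < g < h. The simplices of K, each written with vertices in increasing order, are:

  0-simplices (8): a, b, c, d, e, f, g, h
  1-simplices (24): ab, ac, ae, af, ag, ah, bc, bd, be, bf, bg, bh, cd, ce, cf, cg, de, df, dg, dh, ef, eg, fg, fh
  2-simplices (16): abc, abh, ace, aeg, afg, afh, bcf, bdg, bdh, bef, beg, cde, cdg, cfg, def, dfh

giving chain groups C_0 ≅ Z^8, C_1 ≅ Z^24, C_2 ≅ Z^16.

Boundary ∂_1: C_1 → C_0 maps an edge to its endpoints' difference, ∂[p,q] = q − p. For instance
  ∂dh = h − d.
As a 8×24 matrix over Z this has rank 7, with invariant factors (1,1,1,1,1,1,1).

∂_2: C_2 → C_1 maps a triangle to the signed sum of its edges. For instance
  ∂afh = fh − ah + af,
  ∂dfh = fh − dh + df.
The resulting 24×16 matrix has rank 15, and its Smith normal form has invariant factors (1,1,1,1,1,1,1,1,1,1,1,1,1,1,1).

Computing H_k = (kernel of ∂_k) / (image of ∂_{k+1}):

  H_0: rank C_0 − rank ∂_1 = 8 − 7 = 1, and the invariant factors of ∂_1 are all 1, so H_0 = Z.
  H_1: rank ker ∂_1 − rank ∂_2 = (24 − 7) − 15 = 2, and the invariant factors of ∂_2 are all 1, so H_1 = Z^2.
  H_2: rank ker ∂_2 − rank ∂_3 = (16 − 15) − 0 = 1, and there is no ∂_3, so H_2 = Z.

As a check, the Euler characteristic is 8 − 24 + 16 = 0, which agrees with 1 − 2 + 1 = 0.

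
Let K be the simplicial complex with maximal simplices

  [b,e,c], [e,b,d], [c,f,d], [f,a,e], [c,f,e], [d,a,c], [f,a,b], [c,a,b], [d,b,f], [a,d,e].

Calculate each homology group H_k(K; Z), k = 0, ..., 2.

Order the vertices as a < b < c < d < e < f. Listing each simplex with vertices in this order, K has dimension 2 with simplices:

  0-simplices (6): a, b, c, d, e, f
  1-simplices (15): ab, ac, ad, ae, af, bc, bd, be, bf, cd, ce, cf, de, df, ef
  2-simplices (10): abc, abf, acd, ade, aef, bce, bde, bdf, cdf, cef

Hence C_0 ≅ Z^6, C_1 ≅ Z^15, C_2 ≅ Z^10.

The boundary map ∂_1: C_1 → C_0 maps an edge to its endpoints' difference, ∂[p,q] = q − p. For instance
  ∂ce = e − c.
As a 6×15 matrix over Z this has rank 5, with invariant factors (1,1,1,1,1).

Boundary ∂_2: C_2 → C_1 acts by ∂[p,q,r] = [q,r] − [p,r] + [p,q]. For instance
  ∂cef = ef − cf + ce,
  ∂cdf = df − cf + cd.
This gives a 15×10 integer matrix of rank 10; reducing to Smith normal form yields diagonal entries (1,1,1,1,1,1,1,1,1,2).

From H_k ≅ ker(∂_k) / im(∂_{k+1}) we obtain:

  H_0: rank C_0 − rank ∂_1 = 6 − 5 = 1, and the invariant factors of ∂_1 are all 1, so H_0 ≅ Z.
  H_1: rank ker ∂_1 − rank ∂_2 = (15 − 5) − 10 = 0, and ∂_2 has invariant factor 2 > 1, so H_1 ≅ Z/2.
  H_2: rank ker ∂_2 − rank ∂_3 = (10 − 10) − 0 = 0, and there is no ∂_3, so H_2 ≅ 0.

H_0 = Z,  H_1 = Z/2,  H_2 = 0.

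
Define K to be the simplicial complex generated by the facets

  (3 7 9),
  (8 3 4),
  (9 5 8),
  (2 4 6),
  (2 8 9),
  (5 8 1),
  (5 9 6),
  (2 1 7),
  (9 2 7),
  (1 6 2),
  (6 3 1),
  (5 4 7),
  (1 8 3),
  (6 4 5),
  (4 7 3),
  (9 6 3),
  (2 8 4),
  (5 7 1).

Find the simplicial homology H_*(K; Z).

H_0 ≅ Z,  H_1 ≅ Z^2,  H_2 ≅ Z.

Order the vertices as 1 < 2 < 3 < 4 < 5 < 6 < 7 < 8 < 9. Listing each simplex with vertices in this order, K has dimension 2 with simplices:

  0-simplices (9): [1], [2], [3], [4], [5], [6], [7], [8], [9]
  1-simplices (27): (27 of them)
  2-simplices (18): [1,2,6], [1,2,7], [1,3,6], [1,3,8], [1,5,7], [1,5,8], [2,4,6], [2,4,8], [2,7,9], [2,8,9], [3,4,7], [3,4,8], [3,6,9], [3,7,9], [4,5,6], [4,5,7], [5,6,9], [5,8,9]

giving chain groups C_0 ≅ Z^9, C_1 ≅ Z^27, C_2 ≅ Z^18.

The boundary map ∂_1: C_1 → C_0 sends each edge [p,q] (with p < q) to q − p. For instance
  ∂[6,9] = [9] − [6].
This gives a 9×27 integer matrix of rank 8; reducing to Smith normal form yields diagonal entries (1,1,1,1,1,1,1,1).

The boundary map ∂_2: C_2 → C_1 acts by ∂[p,q,r] = [q,r] − [p,r] + [p,q]. For instance
  ∂[5,8,9] = [8,9] − [5,9] + [5,8],
  ∂[3,6,9] = [6,9] − [3,9] + [3,6].
As a 27×18 matrix over Z this has rank 17, with invariant factors (1,1,1,1,1,1,1,1,1,1,1,1,1,1,1,1,1).

Now H_k = ker ∂_k / im ∂_{k+1}, so:

  H_0: rank C_0 − rank ∂_1 = 9 − 8 = 1, and the invariant factors of ∂_1 are all 1, so H_0 ≅ Z.
  H_1: rank ker ∂_1 − rank ∂_2 = (27 − 8) − 17 = 2, and the invariant factors of ∂_2 are all 1, so H_1 ≅ Z^2.
  H_2: rank ker ∂_2 − rank ∂_3 = (18 − 17) − 0 = 1, and there is no ∂_3, so H_2 ≅ Z.

As a check, the Euler characteristic is 9 − 27 + 18 = 0, which agrees with 1 − 2 + 1 = 0.
(K is a triangulation of the torus T^2.)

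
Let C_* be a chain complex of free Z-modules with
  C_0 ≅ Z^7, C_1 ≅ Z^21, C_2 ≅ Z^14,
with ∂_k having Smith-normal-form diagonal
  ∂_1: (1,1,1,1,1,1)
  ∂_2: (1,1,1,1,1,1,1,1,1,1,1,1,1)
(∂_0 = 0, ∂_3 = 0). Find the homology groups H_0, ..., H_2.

H_0: b_0 = 7 − 0 − 6 = 1; torsion from ∂_1 factors > 1: none. So H_0 = Z.
H_1: b_1 = 21 − 6 − 13 = 2; torsion from ∂_2 factors > 1: none. So H_1 = Z^2.
H_2: b_2 = 14 − 13 − 0 = 1; torsion from ∂_3 factors > 1: none. So H_2 = Z.

H_0 = Z,  H_1 = Z^2,  H_2 = Z.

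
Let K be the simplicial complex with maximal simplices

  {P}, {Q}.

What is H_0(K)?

H_0 = Z^2.

Fix the vertex order P < Q and write every simplex with vertices in increasing order. Then dim K = 0 and the simplices of K are:

  0-simplices (2): P, Q

giving chain groups C_0 ≅ Z^2.

Computing H_k = (kernel of ∂_k) / (image of ∂_{k+1}):

  H_0: rank C_0 − rank ∂_1 = 2 − 0 = 2, and there is no ∂_1, so H_0 ≅ Z^2.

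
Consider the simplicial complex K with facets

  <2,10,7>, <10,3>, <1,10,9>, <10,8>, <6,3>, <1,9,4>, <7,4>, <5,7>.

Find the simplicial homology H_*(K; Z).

Order the vertices as 1 < 2 < 3 < 4 < 5 < 6 < 7 < 8 < 9 < 10. Listing each simplex with vertices in this order, K has dimension 2 with simplices:

  0-simplices (10): [1], [2], [3], [4], [5], [6], [7], [8], [9], [10]
  1-simplices (13): [1,4], [1,9], [1,10], [2,7], [2,10], [3,6], [3,10], [4,7], [4,9], [5,7], [7,10], [8,10], [9,10]
  2-simplices (3): [1,4,9], [1,9,10], [2,7,10]

giving chain groups C_0 ≅ Z^10, C_1 ≅ Z^13, C_2 ≅ Z^3.

The boundary map ∂_1: C_1 → C_0 maps an edge to its endpoints' difference, ∂[p,q] = q − p.
The resulting 10×13 matrix has rank 9, and its Smith normal form has invariant factors (1,1,1,1,1,1,1,1,1).

∂_2: C_2 → C_1 maps a triangle to the signed sum of its edges. For instance
  ∂[1,4,9] = [4,9] − [1,9] + [1,4],
  ∂[2,7,10] = [7,10] − [2,10] + [2,7].
The resulting 13×3 matrix has rank 3, and its Smith normal form has invariant factors (1,1,1).

Now H_k = ker ∂_k / im ∂_{k+1}, so:

  H_0: rank C_0 − rank ∂_1 = 10 − 9 = 1, and the invariant factors of ∂_1 are all 1, so H_0 ≅ Z.
  H_1: rank ker ∂_1 − rank ∂_2 = (13 − 9) − 3 = 1, and the invariant factors of ∂_2 are all 1, so H_1 ≅ Z.
  H_2: rank ker ∂_2 − rank ∂_3 = (3 − 3) − 0 = 0, and there is no ∂_3, so H_2 ≅ 0.

As a check, the Euler characteristic is 10 − 13 + 3 = 0, which agrees with 1 − 1 + 0 = 0.

H_0 = Z,  H_1 = Z,  H_2 = 0.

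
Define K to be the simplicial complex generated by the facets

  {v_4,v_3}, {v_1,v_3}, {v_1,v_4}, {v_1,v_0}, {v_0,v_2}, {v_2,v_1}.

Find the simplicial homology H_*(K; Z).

Take the total order v_0 < v_1 < v_2 < v_3 < v_4 on the vertex set. Then K (dimension 1) consists of the simplices:

  0-simplices (5): [v_0], [v_1], [v_2], [v_3], [v_4]
  1-simplices (6): [v_0,v_1], [v_0,v_2], [v_1,v_2], [v_1,v_3], [v_1,v_4], [v_3,v_4]

Hence C_0 ≅ Z^5, C_1 ≅ Z^6.

Boundary ∂_1: C_1 → C_0 maps an edge to its endpoints' difference, ∂[p,q] = q − p.
As a 5×6 matrix over Z this has rank 4, with invariant factors (1,1,1,1).

Computing H_k = (kernel of ∂_k) / (image of ∂_{k+1}):

  H_0: rank C_0 − rank ∂_1 = 5 − 4 = 1, and the invariant factors of ∂_1 are all 1, so H_0 = Z.
  H_1: rank ker ∂_1 − rank ∂_2 = (6 − 4) − 0 = 2, and there is no ∂_2, so H_1 = Z^2.

(K is a triangulation of a wedge of 2 circles.)

H_0 ≅ Z,  H_1 ≅ Z^2.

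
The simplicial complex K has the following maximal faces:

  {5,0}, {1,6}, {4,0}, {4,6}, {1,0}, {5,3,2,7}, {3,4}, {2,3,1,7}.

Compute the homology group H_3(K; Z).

Take the total order 0 < 1 < 2 < 3 < 4 < 5 < 6 < 7 on the vertex set. Then K (dimension 3) consists of the simplices:

  0-simplices (8): [0], [1], [2], [3], [4], [5], [6], [7]
  1-simplices (15): [0,1], [0,4], [0,5], [1,2], [1,3], [1,6], [1,7], [2,3], [2,5], [2,7], [3,4], [3,5], [3,7], [4,6], [5,7]
  2-simplices (7): [1,2,3], [1,2,7], [1,3,7], [2,3,5], [2,3,7], [2,5,7], [3,5,7]
  3-simplices (2): [1,2,3,7], [2,3,5,7]

Hence C_0 ≅ Z^8, C_1 ≅ Z^15, C_2 ≅ Z^7, C_3 ≅ Z^2.

Boundary ∂_1: C_1 → C_0 sends each edge [p,q] (with p < q) to q − p. For instance
  ∂[2,3] = [3] − [2].
As a 8×15 matrix over Z this has rank 7, with invariant factors (1,1,1,1,1,1,1).

Boundary ∂_2: C_2 → C_1 sends each 2-simplex [p,q,r] to [q,r] − [p,r] + [p,q]. For instance
  ∂[1,3,7] = [3,7] − [1,7] + [1,3],
  ∂[2,3,5] = [3,5] − [2,5] + [2,3].
This gives a 15×7 integer matrix of rank 5; reducing to Smith normal form yields diagonal entries (1,1,1,1,1).

∂_3: C_3 → C_2 sends each 3-simplex σ to the alternating sum Σ_i (−1)^i (σ with its i-th vertex removed). For instance
  ∂[1,2,3,7] = [2,3,7] − [1,3,7] + [1,2,7] − [1,2,3],
  ∂[2,3,5,7] = [3,5,7] − [2,5,7] + [2,3,7] − [2,3,5].
The 7×2 boundary matrix has rank 2 and Smith normal form diag(1,1).

Now H_k = ker ∂_k / im ∂_{k+1}, so:

  H_3: rank ker ∂_3 − rank ∂_4 = (2 − 2) − 0 = 0, and there is no ∂_4, so H_3 = 0.

H_3 = 0.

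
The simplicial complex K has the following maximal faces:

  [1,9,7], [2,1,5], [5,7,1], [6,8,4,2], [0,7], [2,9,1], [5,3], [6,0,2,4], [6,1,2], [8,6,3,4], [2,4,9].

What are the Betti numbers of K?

Order the vertices as 0 < 1 < 2 < 3 < 4 < 5 < 6 < 7 < 8 < 9. Listing each simplex with vertices in this order, K has dimension 3 with simplices:

  0-simplices (10): [0], [1], [2], [3], [4], [5], [6], [7], [8], [9]
  1-simplices (24): (24 of them)
  2-simplices (16): [0,2,4], [0,2,6], [0,4,6], [1,2,5], [1,2,6], [1,2,9], [1,5,7], [1,7,9], [2,4,6], [2,4,8], [2,4,9], [2,6,8], [3,4,6], [3,4,8], [3,6,8], [4,6,8]
  3-simplices (3): [0,2,4,6], [2,4,6,8], [3,4,6,8]

Hence C_0 ≅ Z^10, C_1 ≅ Z^24, C_2 ≅ Z^16, C_3 ≅ Z^3.

∂_1: C_1 → C_0 maps an edge to its endpoints' difference, ∂[p,q] = q − p. For instance
  ∂[2,4] = [4] − [2].
This gives a 10×24 integer matrix of rank 9; reducing to Smith normal form yields diagonal entries (1,1,1,1,1,1,1,1,1).

The boundary map ∂_2: C_2 → C_1 maps a triangle to the signed sum of its edges. For instance
  ∂[2,4,6] = [4,6] − [2,6] + [2,4],
  ∂[0,2,4] = [2,4] − [0,4] + [0,2].
As a 24×16 matrix over Z this has rank 13, with invariant factors (1,1,1,1,1,1,1,1,1,1,1,1,1).

The boundary map ∂_3: C_3 → C_2 sends each 3-simplex σ to the alternating sum Σ_i (−1)^i (σ with its i-th vertex removed). For instance
  ∂[2,4,6,8] = [4,6,8] − [2,6,8] + [2,4,8] − [2,4,6],
  ∂[3,4,6,8] = [4,6,8] − [3,6,8] + [3,4,8] − [3,4,6].
The resulting 16×3 matrix has rank 3, and its Smith normal form has invariant factors (1,1,1).

Reading off H_k = ker ∂_k / im ∂_{k+1}:

  H_0: rank C_0 − rank ∂_1 = 10 − 9 = 1, and the invariant factors of ∂_1 are all 1, so H_0 = Z.
  H_1: rank ker ∂_1 − rank ∂_2 = (24 − 9) − 13 = 2, and the invariant factors of ∂_2 are all 1, so H_1 = Z^2.
  H_2: rank ker ∂_2 − rank ∂_3 = (16 − 13) − 3 = 0, and the invariant factors of ∂_3 are all 1, so H_2 = 0.
  H_3: rank ker ∂_3 − rank ∂_4 = (3 − 3) − 0 = 0, and there is no ∂_4, so H_3 = 0.

As a check, the Euler characteristic is 10 − 24 + 16 − 3 = -1, which agrees with 1 − 2 + 0 − 0 = -1.

Hence the Betti numbers are b_0 = 1, b_1 = 2, b_2 = 0, b_3 = 0.

b_0 = 1, b_1 = 2, b_2 = 0, b_3 = 0.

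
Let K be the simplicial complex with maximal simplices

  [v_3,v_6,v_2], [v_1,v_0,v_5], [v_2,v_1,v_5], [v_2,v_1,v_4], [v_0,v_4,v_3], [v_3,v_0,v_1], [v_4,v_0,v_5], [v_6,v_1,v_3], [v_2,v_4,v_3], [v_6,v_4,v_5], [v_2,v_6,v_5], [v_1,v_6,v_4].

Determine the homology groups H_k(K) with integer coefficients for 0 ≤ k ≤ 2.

H_0 = Z,  H_1 = Z/2,  H_2 = 0.

K has 7 vertices, 18 edges, 12 triangles.
rank ∂_0 = 0, rank ∂_1 = 6 ⇒ b_0 = 7 − 0 − 6 = 1; all invariant factors of ∂_1 are 1 so no torsion. So H_0 ≅ Z.
rank ∂_1 = 6, rank ∂_2 = 12 ⇒ b_1 = 18 − 6 − 12 = 0; ∂_2 has invariant factor(s) [2] giving torsion. So H_1 ≅ Z/2.
rank ∂_2 = 12, rank ∂_3 = 0 ⇒ b_2 = 12 − 12 − 0 = 0. So H_2 ≅ 0.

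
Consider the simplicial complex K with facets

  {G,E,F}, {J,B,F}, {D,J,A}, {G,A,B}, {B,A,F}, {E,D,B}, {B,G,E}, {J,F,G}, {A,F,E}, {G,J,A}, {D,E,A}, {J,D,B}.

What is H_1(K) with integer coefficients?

We work with the vertex ordering A < B < D < E < F < G < J. The simplices of K, each written with vertices in increasing order, are:

  0-simplices (7): A, B, D, E, F, G, J
  1-simplices (18): AB, AD, AE, AF, AG, AJ, BD, BE, BF, BG, BJ, DE, DJ, EF, EG, FG, FJ, GJ
  2-simplices (12): ABF, ABG, ADE, ADJ, AEF, AGJ, BDE, BDJ, BEG, BFJ, EFG, FGJ

so the chain groups are C_0 ≅ Z^7, C_1 ≅ Z^18, C_2 ≅ Z^12.

The boundary map ∂_1: C_1 → C_0 maps an edge to its endpoints' difference, ∂[p,q] = q − p. For instance
  ∂BF = F − B.
This gives a 7×18 integer matrix of rank 6; reducing to Smith normal form yields diagonal entries (1,1,1,1,1,1).

Boundary ∂_2: C_2 → C_1 maps a triangle to the signed sum of its edges. For instance
  ∂ABF = BF − AF + AB,
  ∂BFJ = FJ − BJ + BF.
This gives a 18×12 integer matrix of rank 12; reducing to Smith normal form yields diagonal entries (1,1,1,1,1,1,1,1,1,1,1,2).

Now H_k = ker ∂_k / im ∂_{k+1}, so:

  H_1: rank ker ∂_1 − rank ∂_2 = (18 − 6) − 12 = 0, and ∂_2 has invariant factor 2 > 1, so H_1 = Z/2.

(K is a triangulation of the real projective plane RP^2.)

H_1 ≅ Z/2.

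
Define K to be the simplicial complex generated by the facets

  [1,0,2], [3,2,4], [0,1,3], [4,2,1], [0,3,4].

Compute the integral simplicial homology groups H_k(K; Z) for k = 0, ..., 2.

H_0 ≅ Z,  H_1 ≅ Z,  H_2 = 0.

Order the vertices as 0 < 1 < 2 < 3 < 4. Listing each simplex with vertices in this order, K has dimension 2 with simplices:

  0-simplices (5): [0], [1], [2], [3], [4]
  1-simplices (10): [0,1], [0,2], [0,3], [0,4], [1,2], [1,3], [1,4], [2,3], [2,4], [3,4]
  2-simplices (5): [0,1,2], [0,1,3], [0,3,4], [1,2,4], [2,3,4]

so the chain groups are C_0 ≅ Z^5, C_1 ≅ Z^10, C_2 ≅ Z^5.

∂_1: C_1 → C_0 is given by ∂[p,q] = [q] − [p]. For instance
  ∂[3,4] = [4] − [3].
The 5×10 boundary matrix has rank 4 and Smith normal form diag(1,1,1,1).

Boundary ∂_2: C_2 → C_1 maps a triangle to the signed sum of its edges. For instance
  ∂[0,1,3] = [1,3] − [0,3] + [0,1],
  ∂[0,3,4] = [3,4] − [0,4] + [0,3].
As a 10×5 matrix over Z this has rank 5, with invariant factors (1,1,1,1,1).

Reading off H_k = ker ∂_k / im ∂_{k+1}:

  H_0: rank C_0 − rank ∂_1 = 5 − 4 = 1, and the invariant factors of ∂_1 are all 1, so H_0 ≅ Z.
  H_1: rank ker ∂_1 − rank ∂_2 = (10 − 4) − 5 = 1, and the invariant factors of ∂_2 are all 1, so H_1 ≅ Z.
  H_2: rank ker ∂_2 − rank ∂_3 = (5 − 5) − 0 = 0, and there is no ∂_3, so H_2 ≅ 0.

(K is a triangulation of the Möbius band.)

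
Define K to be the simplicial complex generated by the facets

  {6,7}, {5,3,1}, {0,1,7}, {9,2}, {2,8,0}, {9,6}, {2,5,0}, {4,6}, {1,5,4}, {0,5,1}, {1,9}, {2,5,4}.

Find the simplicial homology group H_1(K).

Order the vertices as 0 < 1 < 2 < 3 < 4 < 5 < 6 < 7 < 8 < 9. Listing each simplex with vertices in this order, K has dimension 2 with simplices:

  0-simplices (10): [0], [1], [2], [3], [4], [5], [6], [7], [8], [9]
  1-simplices (19): [0,1], [0,2], [0,5], [0,7], [0,8], [1,3], [1,4], [1,5], [1,7], [1,9], [2,4], [2,5], [2,8], [2,9], [3,5], [4,5], [4,6], [6,7], [6,9]
  2-simplices (7): [0,1,5], [0,1,7], [0,2,5], [0,2,8], [1,3,5], [1,4,5], [2,4,5]

so the chain groups are C_0 ≅ Z^10, C_1 ≅ Z^19, C_2 ≅ Z^7.

The boundary map ∂_1: C_1 → C_0 is given by ∂[p,q] = [q] − [p]. For instance
  ∂[0,8] = [8] − [0].
The resulting 10×19 matrix has rank 9, and its Smith normal form has invariant factors (1,1,1,1,1,1,1,1,1).

Boundary ∂_2: C_2 → C_1 acts by ∂[p,q,r] = [q,r] − [p,r] + [p,q]. For instance
  ∂[0,1,5] = [1,5] − [0,5] + [0,1],
  ∂[1,3,5] = [3,5] − [1,5] + [1,3].
The resulting 19×7 matrix has rank 7, and its Smith normal form has invariant factors (1,1,1,1,1,1,1).

Computing H_k = (kernel of ∂_k) / (image of ∂_{k+1}):

  H_1: rank ker ∂_1 − rank ∂_2 = (19 − 9) − 7 = 3, and the invariant factors of ∂_2 are all 1, so H_1 ≅ Z^3.

H_1 = Z^3.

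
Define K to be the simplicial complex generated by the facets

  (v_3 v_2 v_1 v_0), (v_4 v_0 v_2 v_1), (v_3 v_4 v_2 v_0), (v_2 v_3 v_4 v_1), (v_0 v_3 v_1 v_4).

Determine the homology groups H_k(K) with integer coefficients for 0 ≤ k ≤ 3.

Fix the vertex order v_0 < v_1 < v_2 < v_3 < v_4 and write every simplex with vertices in increasing order. Then dim K = 3 and the simplices of K are:

  0-simplices (5): [v_0], [v_1], [v_2], [v_3], [v_4]
  1-simplices (10): [v_0,v_1], [v_0,v_2], [v_0,v_3], [v_0,v_4], [v_1,v_2], [v_1,v_3], [v_1,v_4], [v_2,v_3], [v_2,v_4], [v_3,v_4]
  2-simplices (10): [v_0,v_1,v_2], [v_0,v_1,v_3], [v_0,v_1,v_4], [v_0,v_2,v_3], [v_0,v_2,v_4], [v_0,v_3,v_4], [v_1,v_2,v_3], [v_1,v_2,v_4], [v_1,v_3,v_4], [v_2,v_3,v_4]
  3-simplices (5): [v_0,v_1,v_2,v_3], [v_0,v_1,v_2,v_4], [v_0,v_1,v_3,v_4], [v_0,v_2,v_3,v_4], [v_1,v_2,v_3,v_4]

so the chain groups are C_0 ≅ Z^5, C_1 ≅ Z^10, C_2 ≅ Z^10, C_3 ≅ Z^5.

∂_1: C_1 → C_0 is given by ∂[p,q] = [q] − [p]. For instance
  ∂[v_1,v_3] = [v_3] − [v_1].
The 5×10 boundary matrix has rank 4 and Smith normal form diag(1,1,1,1).

Boundary ∂_2: C_2 → C_1 sends each 2-simplex [p,q,r] to [q,r] − [p,r] + [p,q]. For instance
  ∂[v_0,v_1,v_2] = [v_1,v_2] − [v_0,v_2] + [v_0,v_1],
  ∂[v_0,v_1,v_3] = [v_1,v_3] − [v_0,v_3] + [v_0,v_1].
The 10×10 boundary matrix has rank 6 and Smith normal form diag(1,1,1,1,1,1).

Boundary ∂_3: C_3 → C_2 sends each 3-simplex σ to the alternating sum Σ_i (−1)^i (σ with its i-th vertex removed). For instance
  ∂[v_0,v_1,v_2,v_3] = [v_1,v_2,v_3] − [v_0,v_2,v_3] + [v_0,v_1,v_3] − [v_0,v_1,v_2],
  ∂[v_0,v_2,v_3,v_4] = [v_2,v_3,v_4] − [v_0,v_3,v_4] + [v_0,v_2,v_4] − [v_0,v_2,v_3].
This gives a 10×5 integer matrix of rank 4; reducing to Smith normal form yields diagonal entries (1,1,1,1).

From H_k ≅ ker(∂_k) / im(∂_{k+1}) we obtain:

  H_0: rank C_0 − rank ∂_1 = 5 − 4 = 1, and the invariant factors of ∂_1 are all 1, so H_0 ≅ Z.
  H_1: rank ker ∂_1 − rank ∂_2 = (10 − 4) − 6 = 0, and the invariant factors of ∂_2 are all 1, so H_1 ≅ 0.
  H_2: rank ker ∂_2 − rank ∂_3 = (10 − 6) − 4 = 0, and the invariant factors of ∂_3 are all 1, so H_2 ≅ 0.
  H_3: rank ker ∂_3 − rank ∂_4 = (5 − 4) − 0 = 1, and there is no ∂_4, so H_3 ≅ Z.

As a check, the Euler characteristic is 5 − 10 + 10 − 5 = 0, which agrees with 1 − 0 + 0 − 1 = 0.
(K is a triangulation of the 3-sphere S^3.)

H_0 ≅ Z,  H_1 = 0,  H_2 = 0,  H_3 ≅ Z.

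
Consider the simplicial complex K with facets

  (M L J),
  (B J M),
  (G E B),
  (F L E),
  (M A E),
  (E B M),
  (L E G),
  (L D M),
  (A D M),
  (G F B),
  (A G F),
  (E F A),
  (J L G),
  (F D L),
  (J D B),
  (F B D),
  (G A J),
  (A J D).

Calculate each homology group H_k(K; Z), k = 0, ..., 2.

Take the total order A < B < D < E < F < G < J < L < M on the vertex set. Then K (dimension 2) consists of the simplices:

  0-simplices (9): A, B, D, E, F, G, J, L, M
  1-simplices (27): AD, AE, AF, AG, AJ, AM, BD, BE, BF, BG, BJ, BM, DF, DJ, DL, DM, EF, EG, EL, EM, FG, FL, GJ, GL, JL, JM, LM
  2-simplices (18): ADJ, ADM, AEF, AEM, AFG, AGJ, BDF, BDJ, BEG, BEM, BFG, BJM, DFL, DLM, EFL, EGL, GJL, JLM

so the chain groups are C_0 ≅ Z^9, C_1 ≅ Z^27, C_2 ≅ Z^18.

The boundary map ∂_1: C_1 → C_0 maps an edge to its endpoints' difference, ∂[p,q] = q − p. For instance
  ∂BE = E − B.
As a 9×27 matrix over Z this has rank 8, with invariant factors (1,1,1,1,1,1,1,1).

Boundary ∂_2: C_2 → C_1 sends each 2-simplex [p,q,r] to [q,r] − [p,r] + [p,q]. For instance
  ∂BDF = DF − BF + BD,
  ∂DLM = LM − DM + DL.
The resulting 27×18 matrix has rank 18, and its Smith normal form has invariant factors (1,1,1,1,1,1,1,1,1,1,1,1,1,1,1,1,1,2).

From H_k ≅ ker(∂_k) / im(∂_{k+1}) we obtain:

  H_0: rank C_0 − rank ∂_1 = 9 − 8 = 1, and the invariant factors of ∂_1 are all 1, so H_0 = Z.
  H_1: rank ker ∂_1 − rank ∂_2 = (27 − 8) − 18 = 1, and ∂_2 has invariant factor 2 > 1, so H_1 = Z ⊕ Z/2Z.
  H_2: rank ker ∂_2 − rank ∂_3 = (18 − 18) − 0 = 0, and there is no ∂_3, so H_2 = 0.

H_0 ≅ Z,  H_1 ≅ Z ⊕ Z/2Z,  H_2 = 0.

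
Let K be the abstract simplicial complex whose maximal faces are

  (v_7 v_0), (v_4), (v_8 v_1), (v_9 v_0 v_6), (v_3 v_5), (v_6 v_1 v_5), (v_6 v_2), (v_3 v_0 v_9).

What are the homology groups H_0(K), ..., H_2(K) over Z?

H_0 ≅ Z^2,  H_1 ≅ Z,  H_2 = 0.

Take the total order v_0 < v_1 < v_2 < v_3 < v_4 < v_5 < v_6 < v_7 < v_8 < v_9 on the vertex set. Then K (dimension 2) consists of the simplices:

  0-simplices (10): [v_0], [v_1], [v_2], [v_3], [v_4], [v_5], [v_6], [v_7], [v_8], [v_9]
  1-simplices (12): [v_0,v_3], [v_0,v_6], [v_0,v_7], [v_0,v_9], [v_1,v_5], [v_1,v_6], [v_1,v_8], [v_2,v_6], [v_3,v_5], [v_3,v_9], [v_5,v_6], [v_6,v_9]
  2-simplices (3): [v_0,v_3,v_9], [v_0,v_6,v_9], [v_1,v_5,v_6]

giving chain groups C_0 ≅ Z^10, C_1 ≅ Z^12, C_2 ≅ Z^3.

Boundary ∂_1: C_1 → C_0 maps an edge to its endpoints' difference, ∂[p,q] = q − p.
The resulting 10×12 matrix has rank 8, and its Smith normal form has invariant factors (1,1,1,1,1,1,1,1).

∂_2: C_2 → C_1 acts by ∂[p,q,r] = [q,r] − [p,r] + [p,q]. For instance
  ∂[v_0,v_3,v_9] = [v_3,v_9] − [v_0,v_9] + [v_0,v_3],
  ∂[v_0,v_6,v_9] = [v_6,v_9] − [v_0,v_9] + [v_0,v_6].
The 12×3 boundary matrix has rank 3 and Smith normal form diag(1,1,1).

Reading off H_k = ker ∂_k / im ∂_{k+1}:

  H_0: rank C_0 − rank ∂_1 = 10 − 8 = 2, and the invariant factors of ∂_1 are all 1, so H_0 = Z^2.
  H_1: rank ker ∂_1 − rank ∂_2 = (12 − 8) − 3 = 1, and the invariant factors of ∂_2 are all 1, so H_1 = Z.
  H_2: rank ker ∂_2 − rank ∂_3 = (3 − 3) − 0 = 0, and there is no ∂_3, so H_2 = 0.

As a check, the Euler characteristic is 10 − 12 + 3 = 1, which agrees with 2 − 1 + 0 = 1.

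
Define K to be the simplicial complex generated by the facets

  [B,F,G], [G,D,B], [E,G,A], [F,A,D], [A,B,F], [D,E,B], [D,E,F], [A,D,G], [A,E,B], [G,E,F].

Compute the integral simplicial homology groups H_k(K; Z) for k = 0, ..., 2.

H_0 ≅ Z,  H_1 ≅ Z_2,  H_2 = 0.

Order the vertices as A < B < D < E < F < G. Listing each simplex with vertices in this order, K has dimension 2 with simplices:

  0-simplices (6): A, B, D, E, F, G
  1-simplices (15): AB, AD, AE, AF, AG, BD, BE, BF, BG, DE, DF, DG, EF, EG, FG
  2-simplices (10): ABE, ABF, ADF, ADG, AEG, BDE, BDG, BFG, DEF, EFG

giving chain groups C_0 ≅ Z^6, C_1 ≅ Z^15, C_2 ≅ Z^10.

The boundary map ∂_1: C_1 → C_0 maps an edge to its endpoints' difference, ∂[p,q] = q − p. For instance
  ∂BF = F − B.
The 6×15 boundary matrix has rank 5 and Smith normal form diag(1,1,1,1,1).

∂_2: C_2 → C_1 sends each 2-simplex [p,q,r] to [q,r] − [p,r] + [p,q]. For instance
  ∂ABE = BE − AE + AB,
  ∂ADG = DG − AG + AD.
This gives a 15×10 integer matrix of rank 10; reducing to Smith normal form yields diagonal entries (1,1,1,1,1,1,1,1,1,2).

Reading off H_k = ker ∂_k / im ∂_{k+1}:

  H_0: rank C_0 − rank ∂_1 = 6 − 5 = 1, and the invariant factors of ∂_1 are all 1, so H_0 = Z.
  H_1: rank ker ∂_1 − rank ∂_2 = (15 − 5) − 10 = 0, and ∂_2 has invariant factor 2 > 1, so H_1 = Z_2.
  H_2: rank ker ∂_2 − rank ∂_3 = (10 − 10) − 0 = 0, and there is no ∂_3, so H_2 = 0.

As a check, the Euler characteristic is 6 − 15 + 10 = 1, which agrees with 1 − 0 + 0 = 1.
(K is a triangulation of the real projective plane RP^2.)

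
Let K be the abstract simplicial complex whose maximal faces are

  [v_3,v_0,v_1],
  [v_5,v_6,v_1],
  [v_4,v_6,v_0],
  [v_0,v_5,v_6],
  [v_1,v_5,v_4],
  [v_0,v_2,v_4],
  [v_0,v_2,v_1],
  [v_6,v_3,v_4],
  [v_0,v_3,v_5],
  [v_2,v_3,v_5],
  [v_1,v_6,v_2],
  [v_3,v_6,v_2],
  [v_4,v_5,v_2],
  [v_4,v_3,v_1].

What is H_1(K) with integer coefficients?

H_1 ≅ Z^2.

Order the vertices as v_0 < v_1 < v_2 < v_3 < v_4 < v_5 < v_6. Listing each simplex with vertices in this order, K has dimension 2 with simplices:

  0-simplices (7): [v_0], [v_1], [v_2], [v_3], [v_4], [v_5], [v_6]
  1-simplices (21): (21 of them)
  2-simplices (14): (14 of them)

Hence C_0 ≅ Z^7, C_1 ≅ Z^21, C_2 ≅ Z^14.

∂_1: C_1 → C_0 is given by ∂[p,q] = [q] − [p]. For instance
  ∂[v_1,v_4] = [v_4] − [v_1].
This gives a 7×21 integer matrix of rank 6; reducing to Smith normal form yields diagonal entries (1,1,1,1,1,1).

∂_2: C_2 → C_1 maps a triangle to the signed sum of its edges. For instance
  ∂[v_0,v_1,v_2] = [v_1,v_2] − [v_0,v_2] + [v_0,v_1],
  ∂[v_1,v_2,v_6] = [v_2,v_6] − [v_1,v_6] + [v_1,v_2].
This gives a 21×14 integer matrix of rank 13; reducing to Smith normal form yields diagonal entries (1,1,1,1,1,1,1,1,1,1,1,1,1).

Now H_k = ker ∂_k / im ∂_{k+1}, so:

  H_1: rank ker ∂_1 − rank ∂_2 = (21 − 6) − 13 = 2, and the invariant factors of ∂_2 are all 1, so H_1 ≅ Z^2.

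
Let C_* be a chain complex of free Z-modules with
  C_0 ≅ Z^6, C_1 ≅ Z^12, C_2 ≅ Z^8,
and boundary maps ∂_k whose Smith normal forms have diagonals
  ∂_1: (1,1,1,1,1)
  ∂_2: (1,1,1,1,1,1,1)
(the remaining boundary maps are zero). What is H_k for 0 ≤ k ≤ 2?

H_0 = Z,  H_1 = 0,  H_2 = Z.

H_0: b_0 = 6 − 0 − 5 = 1; torsion from ∂_1 factors > 1: none. So H_0 = Z.
H_1: b_1 = 12 − 5 − 7 = 0; torsion from ∂_2 factors > 1: none. So H_1 = 0.
H_2: b_2 = 8 − 7 − 0 = 1; torsion from ∂_3 factors > 1: none. So H_2 = Z.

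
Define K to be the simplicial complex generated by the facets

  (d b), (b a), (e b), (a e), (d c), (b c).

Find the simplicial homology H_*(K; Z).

H_0 ≅ Z,  H_1 ≅ Z^2.

Order the vertices as a < b < c < d < e. Listing each simplex with vertices in this order, K has dimension 1 with simplices:

  0-simplices (5): a, b, c, d, e
  1-simplices (6): ab, ae, bc, bd, be, cd

giving chain groups C_0 ≅ Z^5, C_1 ≅ Z^6.

Boundary ∂_1: C_1 → C_0 maps an edge to its endpoints' difference, ∂[p,q] = q − p. For instance
  ∂be = e − b.
As a 5×6 matrix over Z this has rank 4, with invariant factors (1,1,1,1).

Computing H_k = (kernel of ∂_k) / (image of ∂_{k+1}):

  H_0: rank C_0 − rank ∂_1 = 5 − 4 = 1, and the invariant factors of ∂_1 are all 1, so H_0 ≅ Z.
  H_1: rank ker ∂_1 − rank ∂_2 = (6 − 4) − 0 = 2, and there is no ∂_2, so H_1 ≅ Z^2.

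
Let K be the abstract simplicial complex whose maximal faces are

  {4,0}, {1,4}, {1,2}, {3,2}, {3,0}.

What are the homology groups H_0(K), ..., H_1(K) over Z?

We work with the vertex ordering 0 < 1 < 2 < 3 < 4. The simplices of K, each written with vertices in increasing order, are:

  0-simplices (5): [0], [1], [2], [3], [4]
  1-simplices (5): [0,3], [0,4], [1,2], [1,4], [2,3]

Hence C_0 ≅ Z^5, C_1 ≅ Z^5.

Boundary ∂_1: C_1 → C_0 is given by ∂[p,q] = [q] − [p].
The 5×5 boundary matrix has rank 4 and Smith normal form diag(1,1,1,1).

From H_k ≅ ker(∂_k) / im(∂_{k+1}) we obtain:

  H_0: rank C_0 − rank ∂_1 = 5 − 4 = 1, and the invariant factors of ∂_1 are all 1, so H_0 ≅ Z.
  H_1: rank ker ∂_1 − rank ∂_2 = (5 − 4) − 0 = 1, and there is no ∂_2, so H_1 ≅ Z.

As a check, the Euler characteristic is 5 − 5 = 0, which agrees with 1 − 1 = 0.
(K is a triangulation of the circle S^1.)

H_0 = Z,  H_1 = Z.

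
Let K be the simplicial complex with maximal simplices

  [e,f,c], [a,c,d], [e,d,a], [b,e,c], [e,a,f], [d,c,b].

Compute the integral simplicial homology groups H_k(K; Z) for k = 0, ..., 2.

H_0 ≅ Z,  H_1 ≅ Z,  H_2 = 0.

We work with the vertex ordering a < b < c < d < e < f. The simplices of K, each written with vertices in increasing order, are:

  0-simplices (6): a, b, c, d, e, f
  1-simplices (12): ac, ad, ae, af, bc, bd, be, cd, ce, cf, de, ef
  2-simplices (6): acd, ade, aef, bcd, bce, cef

so the chain groups are C_0 ≅ Z^6, C_1 ≅ Z^12, C_2 ≅ Z^6.

The boundary map ∂_1: C_1 → C_0 maps an edge to its endpoints' difference, ∂[p,q] = q − p.
This gives a 6×12 integer matrix of rank 5; reducing to Smith normal form yields diagonal entries (1,1,1,1,1).

∂_2: C_2 → C_1 maps a triangle to the signed sum of its edges. For instance
  ∂acd = cd − ad + ac,
  ∂bce = ce − be + bc.
The resulting 12×6 matrix has rank 6, and its Smith normal form has invariant factors (1,1,1,1,1,1).

Reading off H_k = ker ∂_k / im ∂_{k+1}:

  H_0: rank C_0 − rank ∂_1 = 6 − 5 = 1, and the invariant factors of ∂_1 are all 1, so H_0 = Z.
  H_1: rank ker ∂_1 − rank ∂_2 = (12 − 5) − 6 = 1, and the invariant factors of ∂_2 are all 1, so H_1 = Z.
  H_2: rank ker ∂_2 − rank ∂_3 = (6 − 6) − 0 = 0, and there is no ∂_3, so H_2 = 0.

As a check, the Euler characteristic is 6 − 12 + 6 = 0, which agrees with 1 − 1 + 0 = 0.
(K is a triangulation of the cylinder S^1 x I.)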